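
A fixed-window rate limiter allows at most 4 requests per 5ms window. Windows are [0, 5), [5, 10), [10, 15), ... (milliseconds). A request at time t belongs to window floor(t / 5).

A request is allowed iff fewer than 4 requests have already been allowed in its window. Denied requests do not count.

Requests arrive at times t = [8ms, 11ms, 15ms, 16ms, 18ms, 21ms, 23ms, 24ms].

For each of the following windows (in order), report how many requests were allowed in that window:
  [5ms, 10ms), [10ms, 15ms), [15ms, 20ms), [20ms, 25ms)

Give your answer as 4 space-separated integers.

Answer: 1 1 3 3

Derivation:
Processing requests:
  req#1 t=8ms (window 1): ALLOW
  req#2 t=11ms (window 2): ALLOW
  req#3 t=15ms (window 3): ALLOW
  req#4 t=16ms (window 3): ALLOW
  req#5 t=18ms (window 3): ALLOW
  req#6 t=21ms (window 4): ALLOW
  req#7 t=23ms (window 4): ALLOW
  req#8 t=24ms (window 4): ALLOW

Allowed counts by window: 1 1 3 3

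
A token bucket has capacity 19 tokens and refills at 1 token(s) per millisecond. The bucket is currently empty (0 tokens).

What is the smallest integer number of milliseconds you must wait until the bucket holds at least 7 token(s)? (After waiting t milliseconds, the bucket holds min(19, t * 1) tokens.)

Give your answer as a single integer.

Answer: 7

Derivation:
Need t * 1 >= 7, so t >= 7/1.
Smallest integer t = ceil(7/1) = 7.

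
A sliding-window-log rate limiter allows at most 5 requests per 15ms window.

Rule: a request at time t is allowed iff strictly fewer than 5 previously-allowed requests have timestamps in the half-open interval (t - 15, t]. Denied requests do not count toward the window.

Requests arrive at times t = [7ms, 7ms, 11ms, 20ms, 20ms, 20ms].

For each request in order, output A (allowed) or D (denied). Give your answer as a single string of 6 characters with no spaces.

Tracking allowed requests in the window:
  req#1 t=7ms: ALLOW
  req#2 t=7ms: ALLOW
  req#3 t=11ms: ALLOW
  req#4 t=20ms: ALLOW
  req#5 t=20ms: ALLOW
  req#6 t=20ms: DENY

Answer: AAAAAD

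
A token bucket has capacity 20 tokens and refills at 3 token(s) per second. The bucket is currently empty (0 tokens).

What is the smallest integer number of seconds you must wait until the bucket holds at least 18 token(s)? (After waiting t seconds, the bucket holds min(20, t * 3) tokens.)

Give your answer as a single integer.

Need t * 3 >= 18, so t >= 18/3.
Smallest integer t = ceil(18/3) = 6.

Answer: 6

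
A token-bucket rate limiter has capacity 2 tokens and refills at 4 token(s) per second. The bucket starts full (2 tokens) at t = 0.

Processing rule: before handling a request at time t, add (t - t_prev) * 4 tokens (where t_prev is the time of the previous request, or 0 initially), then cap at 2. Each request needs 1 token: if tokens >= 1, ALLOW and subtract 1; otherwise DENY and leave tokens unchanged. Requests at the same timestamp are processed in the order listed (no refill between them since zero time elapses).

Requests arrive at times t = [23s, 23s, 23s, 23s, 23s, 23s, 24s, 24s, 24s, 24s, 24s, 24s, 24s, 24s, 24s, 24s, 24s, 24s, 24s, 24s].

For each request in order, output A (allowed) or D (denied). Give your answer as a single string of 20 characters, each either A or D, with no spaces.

Answer: AADDDDAADDDDDDDDDDDD

Derivation:
Simulating step by step:
  req#1 t=23s: ALLOW
  req#2 t=23s: ALLOW
  req#3 t=23s: DENY
  req#4 t=23s: DENY
  req#5 t=23s: DENY
  req#6 t=23s: DENY
  req#7 t=24s: ALLOW
  req#8 t=24s: ALLOW
  req#9 t=24s: DENY
  req#10 t=24s: DENY
  req#11 t=24s: DENY
  req#12 t=24s: DENY
  req#13 t=24s: DENY
  req#14 t=24s: DENY
  req#15 t=24s: DENY
  req#16 t=24s: DENY
  req#17 t=24s: DENY
  req#18 t=24s: DENY
  req#19 t=24s: DENY
  req#20 t=24s: DENY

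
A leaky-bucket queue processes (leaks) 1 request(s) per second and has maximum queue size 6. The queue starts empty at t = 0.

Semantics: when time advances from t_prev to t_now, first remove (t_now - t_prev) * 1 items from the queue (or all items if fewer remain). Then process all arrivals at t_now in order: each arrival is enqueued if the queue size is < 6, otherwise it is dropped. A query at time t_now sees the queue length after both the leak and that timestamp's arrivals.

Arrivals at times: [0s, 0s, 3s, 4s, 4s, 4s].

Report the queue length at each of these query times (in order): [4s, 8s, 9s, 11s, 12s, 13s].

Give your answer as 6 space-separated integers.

Queue lengths at query times:
  query t=4s: backlog = 3
  query t=8s: backlog = 0
  query t=9s: backlog = 0
  query t=11s: backlog = 0
  query t=12s: backlog = 0
  query t=13s: backlog = 0

Answer: 3 0 0 0 0 0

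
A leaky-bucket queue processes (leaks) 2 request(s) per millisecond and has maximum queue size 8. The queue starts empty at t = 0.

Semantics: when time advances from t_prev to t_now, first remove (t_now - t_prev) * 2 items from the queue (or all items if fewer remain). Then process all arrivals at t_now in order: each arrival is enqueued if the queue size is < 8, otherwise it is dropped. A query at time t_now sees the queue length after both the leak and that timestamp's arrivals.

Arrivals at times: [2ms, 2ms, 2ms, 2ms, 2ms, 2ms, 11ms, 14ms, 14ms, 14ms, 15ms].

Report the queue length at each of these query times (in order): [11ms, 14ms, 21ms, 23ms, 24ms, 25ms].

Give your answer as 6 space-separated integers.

Answer: 1 3 0 0 0 0

Derivation:
Queue lengths at query times:
  query t=11ms: backlog = 1
  query t=14ms: backlog = 3
  query t=21ms: backlog = 0
  query t=23ms: backlog = 0
  query t=24ms: backlog = 0
  query t=25ms: backlog = 0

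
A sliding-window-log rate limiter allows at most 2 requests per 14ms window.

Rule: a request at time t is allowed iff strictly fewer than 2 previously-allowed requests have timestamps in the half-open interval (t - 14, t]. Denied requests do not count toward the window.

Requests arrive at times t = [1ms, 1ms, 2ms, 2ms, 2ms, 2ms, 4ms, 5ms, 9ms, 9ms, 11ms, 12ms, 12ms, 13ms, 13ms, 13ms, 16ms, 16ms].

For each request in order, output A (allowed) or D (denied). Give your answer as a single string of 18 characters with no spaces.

Answer: AADDDDDDDDDDDDDDAA

Derivation:
Tracking allowed requests in the window:
  req#1 t=1ms: ALLOW
  req#2 t=1ms: ALLOW
  req#3 t=2ms: DENY
  req#4 t=2ms: DENY
  req#5 t=2ms: DENY
  req#6 t=2ms: DENY
  req#7 t=4ms: DENY
  req#8 t=5ms: DENY
  req#9 t=9ms: DENY
  req#10 t=9ms: DENY
  req#11 t=11ms: DENY
  req#12 t=12ms: DENY
  req#13 t=12ms: DENY
  req#14 t=13ms: DENY
  req#15 t=13ms: DENY
  req#16 t=13ms: DENY
  req#17 t=16ms: ALLOW
  req#18 t=16ms: ALLOW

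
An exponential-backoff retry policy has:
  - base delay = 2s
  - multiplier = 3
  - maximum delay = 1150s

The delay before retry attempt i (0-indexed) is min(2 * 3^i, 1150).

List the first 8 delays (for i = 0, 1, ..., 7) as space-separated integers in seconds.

Answer: 2 6 18 54 162 486 1150 1150

Derivation:
Computing each delay:
  i=0: min(2*3^0, 1150) = 2
  i=1: min(2*3^1, 1150) = 6
  i=2: min(2*3^2, 1150) = 18
  i=3: min(2*3^3, 1150) = 54
  i=4: min(2*3^4, 1150) = 162
  i=5: min(2*3^5, 1150) = 486
  i=6: min(2*3^6, 1150) = 1150
  i=7: min(2*3^7, 1150) = 1150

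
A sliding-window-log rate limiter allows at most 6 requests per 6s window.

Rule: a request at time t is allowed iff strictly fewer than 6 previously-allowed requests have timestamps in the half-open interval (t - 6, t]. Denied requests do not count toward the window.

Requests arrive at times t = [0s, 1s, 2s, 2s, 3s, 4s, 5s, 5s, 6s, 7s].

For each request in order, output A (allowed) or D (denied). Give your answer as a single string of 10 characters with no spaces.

Tracking allowed requests in the window:
  req#1 t=0s: ALLOW
  req#2 t=1s: ALLOW
  req#3 t=2s: ALLOW
  req#4 t=2s: ALLOW
  req#5 t=3s: ALLOW
  req#6 t=4s: ALLOW
  req#7 t=5s: DENY
  req#8 t=5s: DENY
  req#9 t=6s: ALLOW
  req#10 t=7s: ALLOW

Answer: AAAAAADDAA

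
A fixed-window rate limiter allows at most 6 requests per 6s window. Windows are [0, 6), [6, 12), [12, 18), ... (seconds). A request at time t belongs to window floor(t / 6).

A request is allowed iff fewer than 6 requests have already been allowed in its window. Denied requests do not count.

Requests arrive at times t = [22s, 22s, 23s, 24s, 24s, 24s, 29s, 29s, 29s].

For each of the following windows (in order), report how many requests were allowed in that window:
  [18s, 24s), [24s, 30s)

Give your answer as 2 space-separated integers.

Processing requests:
  req#1 t=22s (window 3): ALLOW
  req#2 t=22s (window 3): ALLOW
  req#3 t=23s (window 3): ALLOW
  req#4 t=24s (window 4): ALLOW
  req#5 t=24s (window 4): ALLOW
  req#6 t=24s (window 4): ALLOW
  req#7 t=29s (window 4): ALLOW
  req#8 t=29s (window 4): ALLOW
  req#9 t=29s (window 4): ALLOW

Allowed counts by window: 3 6

Answer: 3 6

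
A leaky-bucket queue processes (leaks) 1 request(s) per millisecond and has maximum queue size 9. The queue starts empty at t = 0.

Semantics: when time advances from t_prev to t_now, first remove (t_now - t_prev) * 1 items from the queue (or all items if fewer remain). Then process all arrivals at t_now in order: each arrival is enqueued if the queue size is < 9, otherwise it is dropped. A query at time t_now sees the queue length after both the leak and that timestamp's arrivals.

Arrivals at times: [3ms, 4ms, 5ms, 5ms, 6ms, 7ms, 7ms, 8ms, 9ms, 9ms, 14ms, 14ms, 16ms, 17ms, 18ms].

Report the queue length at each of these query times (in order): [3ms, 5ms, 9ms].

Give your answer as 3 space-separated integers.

Queue lengths at query times:
  query t=3ms: backlog = 1
  query t=5ms: backlog = 2
  query t=9ms: backlog = 4

Answer: 1 2 4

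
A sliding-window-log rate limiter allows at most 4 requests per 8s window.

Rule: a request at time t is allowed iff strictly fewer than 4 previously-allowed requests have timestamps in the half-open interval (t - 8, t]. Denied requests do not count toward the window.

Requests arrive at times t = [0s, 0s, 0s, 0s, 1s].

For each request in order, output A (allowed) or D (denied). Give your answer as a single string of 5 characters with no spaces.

Answer: AAAAD

Derivation:
Tracking allowed requests in the window:
  req#1 t=0s: ALLOW
  req#2 t=0s: ALLOW
  req#3 t=0s: ALLOW
  req#4 t=0s: ALLOW
  req#5 t=1s: DENY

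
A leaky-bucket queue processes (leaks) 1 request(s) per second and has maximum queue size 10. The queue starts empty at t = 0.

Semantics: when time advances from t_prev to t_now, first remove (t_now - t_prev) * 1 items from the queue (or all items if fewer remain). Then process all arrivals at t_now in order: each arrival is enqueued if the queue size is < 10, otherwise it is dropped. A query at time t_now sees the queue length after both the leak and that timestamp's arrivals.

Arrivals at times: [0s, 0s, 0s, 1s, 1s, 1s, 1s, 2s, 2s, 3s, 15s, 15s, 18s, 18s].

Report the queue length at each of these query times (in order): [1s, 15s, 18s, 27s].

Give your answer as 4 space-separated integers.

Queue lengths at query times:
  query t=1s: backlog = 6
  query t=15s: backlog = 2
  query t=18s: backlog = 2
  query t=27s: backlog = 0

Answer: 6 2 2 0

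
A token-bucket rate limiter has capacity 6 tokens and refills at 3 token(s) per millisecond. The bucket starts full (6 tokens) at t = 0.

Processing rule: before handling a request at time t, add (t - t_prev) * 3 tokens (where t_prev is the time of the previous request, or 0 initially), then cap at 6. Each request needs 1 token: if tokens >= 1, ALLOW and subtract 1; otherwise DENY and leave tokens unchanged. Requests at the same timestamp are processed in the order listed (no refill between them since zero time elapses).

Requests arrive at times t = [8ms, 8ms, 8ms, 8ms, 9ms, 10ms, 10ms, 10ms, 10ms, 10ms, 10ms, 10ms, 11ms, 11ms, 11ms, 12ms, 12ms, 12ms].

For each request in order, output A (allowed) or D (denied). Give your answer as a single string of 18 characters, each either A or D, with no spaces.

Simulating step by step:
  req#1 t=8ms: ALLOW
  req#2 t=8ms: ALLOW
  req#3 t=8ms: ALLOW
  req#4 t=8ms: ALLOW
  req#5 t=9ms: ALLOW
  req#6 t=10ms: ALLOW
  req#7 t=10ms: ALLOW
  req#8 t=10ms: ALLOW
  req#9 t=10ms: ALLOW
  req#10 t=10ms: ALLOW
  req#11 t=10ms: ALLOW
  req#12 t=10ms: DENY
  req#13 t=11ms: ALLOW
  req#14 t=11ms: ALLOW
  req#15 t=11ms: ALLOW
  req#16 t=12ms: ALLOW
  req#17 t=12ms: ALLOW
  req#18 t=12ms: ALLOW

Answer: AAAAAAAAAAADAAAAAA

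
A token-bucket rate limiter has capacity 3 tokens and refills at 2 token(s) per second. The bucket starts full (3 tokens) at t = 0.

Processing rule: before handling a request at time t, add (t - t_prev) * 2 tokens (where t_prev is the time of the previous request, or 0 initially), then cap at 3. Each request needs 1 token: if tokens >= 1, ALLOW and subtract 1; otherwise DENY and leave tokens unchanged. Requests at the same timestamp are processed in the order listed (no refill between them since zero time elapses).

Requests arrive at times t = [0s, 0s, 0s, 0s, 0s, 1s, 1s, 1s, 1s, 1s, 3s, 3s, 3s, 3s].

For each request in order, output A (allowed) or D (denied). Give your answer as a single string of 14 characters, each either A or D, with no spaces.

Simulating step by step:
  req#1 t=0s: ALLOW
  req#2 t=0s: ALLOW
  req#3 t=0s: ALLOW
  req#4 t=0s: DENY
  req#5 t=0s: DENY
  req#6 t=1s: ALLOW
  req#7 t=1s: ALLOW
  req#8 t=1s: DENY
  req#9 t=1s: DENY
  req#10 t=1s: DENY
  req#11 t=3s: ALLOW
  req#12 t=3s: ALLOW
  req#13 t=3s: ALLOW
  req#14 t=3s: DENY

Answer: AAADDAADDDAAAD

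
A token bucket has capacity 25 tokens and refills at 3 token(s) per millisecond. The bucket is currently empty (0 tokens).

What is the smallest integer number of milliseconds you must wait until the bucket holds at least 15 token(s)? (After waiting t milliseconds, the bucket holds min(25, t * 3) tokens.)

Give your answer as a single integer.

Answer: 5

Derivation:
Need t * 3 >= 15, so t >= 15/3.
Smallest integer t = ceil(15/3) = 5.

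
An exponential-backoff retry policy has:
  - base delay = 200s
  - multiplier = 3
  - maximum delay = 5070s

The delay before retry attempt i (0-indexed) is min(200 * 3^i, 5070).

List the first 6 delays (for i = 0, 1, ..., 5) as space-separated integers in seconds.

Answer: 200 600 1800 5070 5070 5070

Derivation:
Computing each delay:
  i=0: min(200*3^0, 5070) = 200
  i=1: min(200*3^1, 5070) = 600
  i=2: min(200*3^2, 5070) = 1800
  i=3: min(200*3^3, 5070) = 5070
  i=4: min(200*3^4, 5070) = 5070
  i=5: min(200*3^5, 5070) = 5070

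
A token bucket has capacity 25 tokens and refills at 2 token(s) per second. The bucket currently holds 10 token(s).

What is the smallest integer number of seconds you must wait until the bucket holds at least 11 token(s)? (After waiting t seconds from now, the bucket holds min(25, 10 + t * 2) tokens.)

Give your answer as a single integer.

Answer: 1

Derivation:
Need 10 + t * 2 >= 11, so t >= 1/2.
Smallest integer t = ceil(1/2) = 1.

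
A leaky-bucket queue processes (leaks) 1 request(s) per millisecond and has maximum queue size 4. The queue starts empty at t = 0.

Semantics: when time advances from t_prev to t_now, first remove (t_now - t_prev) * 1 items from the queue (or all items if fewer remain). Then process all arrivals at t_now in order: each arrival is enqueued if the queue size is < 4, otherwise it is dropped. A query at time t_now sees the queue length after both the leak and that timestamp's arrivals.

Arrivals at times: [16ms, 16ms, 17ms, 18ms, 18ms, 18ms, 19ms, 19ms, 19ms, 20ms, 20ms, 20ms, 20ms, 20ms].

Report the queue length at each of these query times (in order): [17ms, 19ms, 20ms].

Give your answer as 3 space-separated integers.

Queue lengths at query times:
  query t=17ms: backlog = 2
  query t=19ms: backlog = 4
  query t=20ms: backlog = 4

Answer: 2 4 4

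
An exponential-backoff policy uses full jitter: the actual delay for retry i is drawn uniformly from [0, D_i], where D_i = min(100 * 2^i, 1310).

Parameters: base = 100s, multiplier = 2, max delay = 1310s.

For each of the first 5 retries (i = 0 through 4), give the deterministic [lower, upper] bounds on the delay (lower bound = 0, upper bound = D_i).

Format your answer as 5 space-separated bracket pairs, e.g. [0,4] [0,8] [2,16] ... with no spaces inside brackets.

Computing bounds per retry:
  i=0: D_i=min(100*2^0,1310)=100, bounds=[0,100]
  i=1: D_i=min(100*2^1,1310)=200, bounds=[0,200]
  i=2: D_i=min(100*2^2,1310)=400, bounds=[0,400]
  i=3: D_i=min(100*2^3,1310)=800, bounds=[0,800]
  i=4: D_i=min(100*2^4,1310)=1310, bounds=[0,1310]

Answer: [0,100] [0,200] [0,400] [0,800] [0,1310]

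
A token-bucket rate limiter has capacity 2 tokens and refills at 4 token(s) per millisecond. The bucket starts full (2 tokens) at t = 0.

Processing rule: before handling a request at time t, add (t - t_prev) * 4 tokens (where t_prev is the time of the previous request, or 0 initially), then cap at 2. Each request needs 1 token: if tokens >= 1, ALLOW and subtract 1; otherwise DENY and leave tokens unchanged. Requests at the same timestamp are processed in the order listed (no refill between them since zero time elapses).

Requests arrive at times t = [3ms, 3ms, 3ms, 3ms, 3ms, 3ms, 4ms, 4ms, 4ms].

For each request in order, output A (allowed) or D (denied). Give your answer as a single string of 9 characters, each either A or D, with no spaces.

Simulating step by step:
  req#1 t=3ms: ALLOW
  req#2 t=3ms: ALLOW
  req#3 t=3ms: DENY
  req#4 t=3ms: DENY
  req#5 t=3ms: DENY
  req#6 t=3ms: DENY
  req#7 t=4ms: ALLOW
  req#8 t=4ms: ALLOW
  req#9 t=4ms: DENY

Answer: AADDDDAAD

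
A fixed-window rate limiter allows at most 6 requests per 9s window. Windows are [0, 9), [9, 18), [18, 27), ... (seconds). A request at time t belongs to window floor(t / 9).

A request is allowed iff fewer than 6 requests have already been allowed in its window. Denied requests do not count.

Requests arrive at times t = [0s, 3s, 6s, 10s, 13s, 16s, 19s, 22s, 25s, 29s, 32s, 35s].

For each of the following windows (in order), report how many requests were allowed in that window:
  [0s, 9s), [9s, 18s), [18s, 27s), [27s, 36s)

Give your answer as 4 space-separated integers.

Answer: 3 3 3 3

Derivation:
Processing requests:
  req#1 t=0s (window 0): ALLOW
  req#2 t=3s (window 0): ALLOW
  req#3 t=6s (window 0): ALLOW
  req#4 t=10s (window 1): ALLOW
  req#5 t=13s (window 1): ALLOW
  req#6 t=16s (window 1): ALLOW
  req#7 t=19s (window 2): ALLOW
  req#8 t=22s (window 2): ALLOW
  req#9 t=25s (window 2): ALLOW
  req#10 t=29s (window 3): ALLOW
  req#11 t=32s (window 3): ALLOW
  req#12 t=35s (window 3): ALLOW

Allowed counts by window: 3 3 3 3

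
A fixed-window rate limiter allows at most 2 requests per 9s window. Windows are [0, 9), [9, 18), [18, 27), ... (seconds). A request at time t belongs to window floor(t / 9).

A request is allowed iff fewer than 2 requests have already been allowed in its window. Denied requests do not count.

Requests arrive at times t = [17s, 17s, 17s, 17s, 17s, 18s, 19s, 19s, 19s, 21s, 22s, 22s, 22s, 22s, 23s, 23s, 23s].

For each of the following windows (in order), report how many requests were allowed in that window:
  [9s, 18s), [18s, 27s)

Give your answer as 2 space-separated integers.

Answer: 2 2

Derivation:
Processing requests:
  req#1 t=17s (window 1): ALLOW
  req#2 t=17s (window 1): ALLOW
  req#3 t=17s (window 1): DENY
  req#4 t=17s (window 1): DENY
  req#5 t=17s (window 1): DENY
  req#6 t=18s (window 2): ALLOW
  req#7 t=19s (window 2): ALLOW
  req#8 t=19s (window 2): DENY
  req#9 t=19s (window 2): DENY
  req#10 t=21s (window 2): DENY
  req#11 t=22s (window 2): DENY
  req#12 t=22s (window 2): DENY
  req#13 t=22s (window 2): DENY
  req#14 t=22s (window 2): DENY
  req#15 t=23s (window 2): DENY
  req#16 t=23s (window 2): DENY
  req#17 t=23s (window 2): DENY

Allowed counts by window: 2 2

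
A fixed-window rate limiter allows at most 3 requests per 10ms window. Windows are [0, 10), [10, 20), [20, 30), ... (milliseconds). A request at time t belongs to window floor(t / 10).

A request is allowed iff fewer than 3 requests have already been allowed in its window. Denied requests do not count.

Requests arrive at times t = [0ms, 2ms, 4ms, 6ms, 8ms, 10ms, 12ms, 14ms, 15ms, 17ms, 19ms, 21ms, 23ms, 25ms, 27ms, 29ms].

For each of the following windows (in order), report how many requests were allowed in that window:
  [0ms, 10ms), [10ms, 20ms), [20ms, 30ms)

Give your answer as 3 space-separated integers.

Answer: 3 3 3

Derivation:
Processing requests:
  req#1 t=0ms (window 0): ALLOW
  req#2 t=2ms (window 0): ALLOW
  req#3 t=4ms (window 0): ALLOW
  req#4 t=6ms (window 0): DENY
  req#5 t=8ms (window 0): DENY
  req#6 t=10ms (window 1): ALLOW
  req#7 t=12ms (window 1): ALLOW
  req#8 t=14ms (window 1): ALLOW
  req#9 t=15ms (window 1): DENY
  req#10 t=17ms (window 1): DENY
  req#11 t=19ms (window 1): DENY
  req#12 t=21ms (window 2): ALLOW
  req#13 t=23ms (window 2): ALLOW
  req#14 t=25ms (window 2): ALLOW
  req#15 t=27ms (window 2): DENY
  req#16 t=29ms (window 2): DENY

Allowed counts by window: 3 3 3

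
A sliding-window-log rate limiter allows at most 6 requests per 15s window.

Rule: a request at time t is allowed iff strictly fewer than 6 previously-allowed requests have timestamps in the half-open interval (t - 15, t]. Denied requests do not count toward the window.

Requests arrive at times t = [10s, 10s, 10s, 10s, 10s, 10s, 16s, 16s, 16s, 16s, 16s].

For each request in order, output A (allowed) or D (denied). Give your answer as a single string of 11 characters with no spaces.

Answer: AAAAAADDDDD

Derivation:
Tracking allowed requests in the window:
  req#1 t=10s: ALLOW
  req#2 t=10s: ALLOW
  req#3 t=10s: ALLOW
  req#4 t=10s: ALLOW
  req#5 t=10s: ALLOW
  req#6 t=10s: ALLOW
  req#7 t=16s: DENY
  req#8 t=16s: DENY
  req#9 t=16s: DENY
  req#10 t=16s: DENY
  req#11 t=16s: DENY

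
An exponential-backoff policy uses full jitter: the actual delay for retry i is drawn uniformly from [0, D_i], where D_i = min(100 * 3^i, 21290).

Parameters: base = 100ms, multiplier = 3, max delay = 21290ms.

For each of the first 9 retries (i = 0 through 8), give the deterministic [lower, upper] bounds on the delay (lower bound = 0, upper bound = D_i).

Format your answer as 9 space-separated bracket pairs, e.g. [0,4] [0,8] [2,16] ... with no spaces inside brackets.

Answer: [0,100] [0,300] [0,900] [0,2700] [0,8100] [0,21290] [0,21290] [0,21290] [0,21290]

Derivation:
Computing bounds per retry:
  i=0: D_i=min(100*3^0,21290)=100, bounds=[0,100]
  i=1: D_i=min(100*3^1,21290)=300, bounds=[0,300]
  i=2: D_i=min(100*3^2,21290)=900, bounds=[0,900]
  i=3: D_i=min(100*3^3,21290)=2700, bounds=[0,2700]
  i=4: D_i=min(100*3^4,21290)=8100, bounds=[0,8100]
  i=5: D_i=min(100*3^5,21290)=21290, bounds=[0,21290]
  i=6: D_i=min(100*3^6,21290)=21290, bounds=[0,21290]
  i=7: D_i=min(100*3^7,21290)=21290, bounds=[0,21290]
  i=8: D_i=min(100*3^8,21290)=21290, bounds=[0,21290]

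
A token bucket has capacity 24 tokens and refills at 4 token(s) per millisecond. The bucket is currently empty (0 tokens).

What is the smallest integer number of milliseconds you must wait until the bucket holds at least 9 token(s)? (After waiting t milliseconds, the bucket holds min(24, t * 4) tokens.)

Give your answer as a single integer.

Answer: 3

Derivation:
Need t * 4 >= 9, so t >= 9/4.
Smallest integer t = ceil(9/4) = 3.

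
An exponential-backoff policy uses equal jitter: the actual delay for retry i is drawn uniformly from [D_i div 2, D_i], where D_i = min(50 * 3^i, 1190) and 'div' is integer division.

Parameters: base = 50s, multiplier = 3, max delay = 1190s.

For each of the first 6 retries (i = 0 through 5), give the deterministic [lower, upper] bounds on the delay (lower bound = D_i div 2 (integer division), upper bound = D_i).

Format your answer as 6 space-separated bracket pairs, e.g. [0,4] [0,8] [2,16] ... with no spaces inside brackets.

Computing bounds per retry:
  i=0: D_i=min(50*3^0,1190)=50, bounds=[25,50]
  i=1: D_i=min(50*3^1,1190)=150, bounds=[75,150]
  i=2: D_i=min(50*3^2,1190)=450, bounds=[225,450]
  i=3: D_i=min(50*3^3,1190)=1190, bounds=[595,1190]
  i=4: D_i=min(50*3^4,1190)=1190, bounds=[595,1190]
  i=5: D_i=min(50*3^5,1190)=1190, bounds=[595,1190]

Answer: [25,50] [75,150] [225,450] [595,1190] [595,1190] [595,1190]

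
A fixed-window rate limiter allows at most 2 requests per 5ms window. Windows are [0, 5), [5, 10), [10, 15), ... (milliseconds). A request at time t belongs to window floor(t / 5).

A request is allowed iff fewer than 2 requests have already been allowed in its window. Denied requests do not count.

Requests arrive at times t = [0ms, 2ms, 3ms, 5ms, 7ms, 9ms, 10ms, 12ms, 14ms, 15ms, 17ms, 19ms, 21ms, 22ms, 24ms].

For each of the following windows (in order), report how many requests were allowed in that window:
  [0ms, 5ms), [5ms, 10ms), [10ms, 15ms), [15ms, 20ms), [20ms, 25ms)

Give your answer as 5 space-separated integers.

Processing requests:
  req#1 t=0ms (window 0): ALLOW
  req#2 t=2ms (window 0): ALLOW
  req#3 t=3ms (window 0): DENY
  req#4 t=5ms (window 1): ALLOW
  req#5 t=7ms (window 1): ALLOW
  req#6 t=9ms (window 1): DENY
  req#7 t=10ms (window 2): ALLOW
  req#8 t=12ms (window 2): ALLOW
  req#9 t=14ms (window 2): DENY
  req#10 t=15ms (window 3): ALLOW
  req#11 t=17ms (window 3): ALLOW
  req#12 t=19ms (window 3): DENY
  req#13 t=21ms (window 4): ALLOW
  req#14 t=22ms (window 4): ALLOW
  req#15 t=24ms (window 4): DENY

Allowed counts by window: 2 2 2 2 2

Answer: 2 2 2 2 2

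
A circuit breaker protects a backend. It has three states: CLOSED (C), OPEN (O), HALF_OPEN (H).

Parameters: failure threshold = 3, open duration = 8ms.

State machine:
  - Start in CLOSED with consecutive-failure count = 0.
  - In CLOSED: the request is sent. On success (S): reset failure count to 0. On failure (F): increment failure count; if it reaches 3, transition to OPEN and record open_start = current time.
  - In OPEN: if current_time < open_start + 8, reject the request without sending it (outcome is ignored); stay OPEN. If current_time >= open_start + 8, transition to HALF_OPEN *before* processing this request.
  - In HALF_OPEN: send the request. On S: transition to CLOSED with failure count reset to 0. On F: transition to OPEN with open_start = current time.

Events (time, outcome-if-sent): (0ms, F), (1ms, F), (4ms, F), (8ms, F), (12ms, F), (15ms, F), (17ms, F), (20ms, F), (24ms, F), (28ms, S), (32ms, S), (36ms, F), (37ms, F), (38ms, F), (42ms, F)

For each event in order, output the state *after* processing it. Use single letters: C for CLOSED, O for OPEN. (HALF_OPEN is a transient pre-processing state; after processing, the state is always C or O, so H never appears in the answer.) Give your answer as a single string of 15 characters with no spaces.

Answer: CCOOOOOOOCCCCOO

Derivation:
State after each event:
  event#1 t=0ms outcome=F: state=CLOSED
  event#2 t=1ms outcome=F: state=CLOSED
  event#3 t=4ms outcome=F: state=OPEN
  event#4 t=8ms outcome=F: state=OPEN
  event#5 t=12ms outcome=F: state=OPEN
  event#6 t=15ms outcome=F: state=OPEN
  event#7 t=17ms outcome=F: state=OPEN
  event#8 t=20ms outcome=F: state=OPEN
  event#9 t=24ms outcome=F: state=OPEN
  event#10 t=28ms outcome=S: state=CLOSED
  event#11 t=32ms outcome=S: state=CLOSED
  event#12 t=36ms outcome=F: state=CLOSED
  event#13 t=37ms outcome=F: state=CLOSED
  event#14 t=38ms outcome=F: state=OPEN
  event#15 t=42ms outcome=F: state=OPEN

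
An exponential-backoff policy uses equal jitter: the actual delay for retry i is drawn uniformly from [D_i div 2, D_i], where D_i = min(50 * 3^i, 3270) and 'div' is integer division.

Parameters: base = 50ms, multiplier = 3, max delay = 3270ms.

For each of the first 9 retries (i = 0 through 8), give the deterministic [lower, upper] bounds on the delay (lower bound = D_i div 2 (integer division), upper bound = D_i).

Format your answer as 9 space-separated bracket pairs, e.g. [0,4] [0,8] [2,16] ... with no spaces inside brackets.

Computing bounds per retry:
  i=0: D_i=min(50*3^0,3270)=50, bounds=[25,50]
  i=1: D_i=min(50*3^1,3270)=150, bounds=[75,150]
  i=2: D_i=min(50*3^2,3270)=450, bounds=[225,450]
  i=3: D_i=min(50*3^3,3270)=1350, bounds=[675,1350]
  i=4: D_i=min(50*3^4,3270)=3270, bounds=[1635,3270]
  i=5: D_i=min(50*3^5,3270)=3270, bounds=[1635,3270]
  i=6: D_i=min(50*3^6,3270)=3270, bounds=[1635,3270]
  i=7: D_i=min(50*3^7,3270)=3270, bounds=[1635,3270]
  i=8: D_i=min(50*3^8,3270)=3270, bounds=[1635,3270]

Answer: [25,50] [75,150] [225,450] [675,1350] [1635,3270] [1635,3270] [1635,3270] [1635,3270] [1635,3270]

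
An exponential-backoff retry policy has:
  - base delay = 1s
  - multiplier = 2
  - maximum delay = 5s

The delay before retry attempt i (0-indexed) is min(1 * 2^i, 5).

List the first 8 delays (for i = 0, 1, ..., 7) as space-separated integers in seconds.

Computing each delay:
  i=0: min(1*2^0, 5) = 1
  i=1: min(1*2^1, 5) = 2
  i=2: min(1*2^2, 5) = 4
  i=3: min(1*2^3, 5) = 5
  i=4: min(1*2^4, 5) = 5
  i=5: min(1*2^5, 5) = 5
  i=6: min(1*2^6, 5) = 5
  i=7: min(1*2^7, 5) = 5

Answer: 1 2 4 5 5 5 5 5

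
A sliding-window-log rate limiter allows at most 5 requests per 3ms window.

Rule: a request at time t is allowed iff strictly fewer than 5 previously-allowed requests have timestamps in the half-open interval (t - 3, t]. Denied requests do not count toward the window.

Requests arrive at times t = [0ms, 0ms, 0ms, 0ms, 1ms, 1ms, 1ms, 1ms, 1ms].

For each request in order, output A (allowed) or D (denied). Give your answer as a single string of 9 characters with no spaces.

Answer: AAAAADDDD

Derivation:
Tracking allowed requests in the window:
  req#1 t=0ms: ALLOW
  req#2 t=0ms: ALLOW
  req#3 t=0ms: ALLOW
  req#4 t=0ms: ALLOW
  req#5 t=1ms: ALLOW
  req#6 t=1ms: DENY
  req#7 t=1ms: DENY
  req#8 t=1ms: DENY
  req#9 t=1ms: DENY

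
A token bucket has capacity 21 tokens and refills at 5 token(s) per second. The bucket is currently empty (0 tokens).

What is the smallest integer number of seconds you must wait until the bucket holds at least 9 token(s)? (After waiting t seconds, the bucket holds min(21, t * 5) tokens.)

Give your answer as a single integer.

Answer: 2

Derivation:
Need t * 5 >= 9, so t >= 9/5.
Smallest integer t = ceil(9/5) = 2.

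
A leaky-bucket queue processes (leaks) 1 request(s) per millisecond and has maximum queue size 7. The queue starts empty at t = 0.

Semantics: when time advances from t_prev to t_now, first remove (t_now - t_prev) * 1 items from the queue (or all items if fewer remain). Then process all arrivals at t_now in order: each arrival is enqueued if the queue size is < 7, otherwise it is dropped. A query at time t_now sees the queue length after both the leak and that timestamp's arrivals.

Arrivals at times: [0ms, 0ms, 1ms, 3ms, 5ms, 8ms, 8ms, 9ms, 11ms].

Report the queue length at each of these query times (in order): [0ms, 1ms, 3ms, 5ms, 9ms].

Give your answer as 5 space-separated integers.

Queue lengths at query times:
  query t=0ms: backlog = 2
  query t=1ms: backlog = 2
  query t=3ms: backlog = 1
  query t=5ms: backlog = 1
  query t=9ms: backlog = 2

Answer: 2 2 1 1 2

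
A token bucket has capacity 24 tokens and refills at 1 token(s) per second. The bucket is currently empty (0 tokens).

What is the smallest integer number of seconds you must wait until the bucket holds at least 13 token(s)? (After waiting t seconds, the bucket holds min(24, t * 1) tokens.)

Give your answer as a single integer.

Need t * 1 >= 13, so t >= 13/1.
Smallest integer t = ceil(13/1) = 13.

Answer: 13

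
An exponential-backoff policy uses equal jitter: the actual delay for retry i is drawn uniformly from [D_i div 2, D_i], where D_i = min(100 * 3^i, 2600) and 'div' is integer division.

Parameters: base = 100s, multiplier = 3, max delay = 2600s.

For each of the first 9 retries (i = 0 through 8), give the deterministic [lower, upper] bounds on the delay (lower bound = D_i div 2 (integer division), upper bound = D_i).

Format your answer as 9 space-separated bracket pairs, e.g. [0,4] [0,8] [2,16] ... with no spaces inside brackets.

Computing bounds per retry:
  i=0: D_i=min(100*3^0,2600)=100, bounds=[50,100]
  i=1: D_i=min(100*3^1,2600)=300, bounds=[150,300]
  i=2: D_i=min(100*3^2,2600)=900, bounds=[450,900]
  i=3: D_i=min(100*3^3,2600)=2600, bounds=[1300,2600]
  i=4: D_i=min(100*3^4,2600)=2600, bounds=[1300,2600]
  i=5: D_i=min(100*3^5,2600)=2600, bounds=[1300,2600]
  i=6: D_i=min(100*3^6,2600)=2600, bounds=[1300,2600]
  i=7: D_i=min(100*3^7,2600)=2600, bounds=[1300,2600]
  i=8: D_i=min(100*3^8,2600)=2600, bounds=[1300,2600]

Answer: [50,100] [150,300] [450,900] [1300,2600] [1300,2600] [1300,2600] [1300,2600] [1300,2600] [1300,2600]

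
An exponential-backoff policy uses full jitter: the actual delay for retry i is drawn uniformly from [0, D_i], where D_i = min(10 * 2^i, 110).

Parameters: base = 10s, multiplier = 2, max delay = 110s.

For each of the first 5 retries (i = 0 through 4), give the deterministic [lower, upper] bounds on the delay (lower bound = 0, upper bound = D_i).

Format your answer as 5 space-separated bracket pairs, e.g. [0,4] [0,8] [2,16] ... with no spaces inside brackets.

Computing bounds per retry:
  i=0: D_i=min(10*2^0,110)=10, bounds=[0,10]
  i=1: D_i=min(10*2^1,110)=20, bounds=[0,20]
  i=2: D_i=min(10*2^2,110)=40, bounds=[0,40]
  i=3: D_i=min(10*2^3,110)=80, bounds=[0,80]
  i=4: D_i=min(10*2^4,110)=110, bounds=[0,110]

Answer: [0,10] [0,20] [0,40] [0,80] [0,110]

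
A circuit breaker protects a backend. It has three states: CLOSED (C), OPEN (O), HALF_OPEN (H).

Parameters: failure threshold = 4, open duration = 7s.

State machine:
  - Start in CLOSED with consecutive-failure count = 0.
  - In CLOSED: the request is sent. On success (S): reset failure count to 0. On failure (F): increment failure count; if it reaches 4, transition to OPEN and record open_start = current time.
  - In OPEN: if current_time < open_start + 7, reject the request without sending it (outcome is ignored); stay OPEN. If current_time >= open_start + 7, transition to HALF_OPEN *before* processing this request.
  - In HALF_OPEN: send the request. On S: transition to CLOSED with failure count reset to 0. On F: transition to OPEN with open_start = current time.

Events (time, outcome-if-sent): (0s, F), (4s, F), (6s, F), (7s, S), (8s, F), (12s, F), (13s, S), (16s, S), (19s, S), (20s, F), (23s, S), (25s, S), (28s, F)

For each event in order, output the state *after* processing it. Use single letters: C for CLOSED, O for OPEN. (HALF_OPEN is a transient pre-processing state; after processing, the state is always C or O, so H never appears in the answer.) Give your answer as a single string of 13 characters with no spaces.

Answer: CCCCCCCCCCCCC

Derivation:
State after each event:
  event#1 t=0s outcome=F: state=CLOSED
  event#2 t=4s outcome=F: state=CLOSED
  event#3 t=6s outcome=F: state=CLOSED
  event#4 t=7s outcome=S: state=CLOSED
  event#5 t=8s outcome=F: state=CLOSED
  event#6 t=12s outcome=F: state=CLOSED
  event#7 t=13s outcome=S: state=CLOSED
  event#8 t=16s outcome=S: state=CLOSED
  event#9 t=19s outcome=S: state=CLOSED
  event#10 t=20s outcome=F: state=CLOSED
  event#11 t=23s outcome=S: state=CLOSED
  event#12 t=25s outcome=S: state=CLOSED
  event#13 t=28s outcome=F: state=CLOSED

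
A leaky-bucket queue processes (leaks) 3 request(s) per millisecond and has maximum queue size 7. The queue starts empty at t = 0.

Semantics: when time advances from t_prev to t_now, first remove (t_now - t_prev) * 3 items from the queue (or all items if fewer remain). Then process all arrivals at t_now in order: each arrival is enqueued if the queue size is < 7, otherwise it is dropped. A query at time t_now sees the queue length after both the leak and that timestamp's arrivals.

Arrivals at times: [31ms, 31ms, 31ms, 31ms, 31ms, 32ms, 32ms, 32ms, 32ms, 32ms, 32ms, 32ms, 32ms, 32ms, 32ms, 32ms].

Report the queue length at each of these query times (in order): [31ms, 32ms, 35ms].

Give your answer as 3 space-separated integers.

Answer: 5 7 0

Derivation:
Queue lengths at query times:
  query t=31ms: backlog = 5
  query t=32ms: backlog = 7
  query t=35ms: backlog = 0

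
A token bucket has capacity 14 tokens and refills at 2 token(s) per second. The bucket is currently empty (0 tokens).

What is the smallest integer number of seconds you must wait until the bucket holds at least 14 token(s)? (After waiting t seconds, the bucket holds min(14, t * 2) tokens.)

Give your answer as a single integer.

Need t * 2 >= 14, so t >= 14/2.
Smallest integer t = ceil(14/2) = 7.

Answer: 7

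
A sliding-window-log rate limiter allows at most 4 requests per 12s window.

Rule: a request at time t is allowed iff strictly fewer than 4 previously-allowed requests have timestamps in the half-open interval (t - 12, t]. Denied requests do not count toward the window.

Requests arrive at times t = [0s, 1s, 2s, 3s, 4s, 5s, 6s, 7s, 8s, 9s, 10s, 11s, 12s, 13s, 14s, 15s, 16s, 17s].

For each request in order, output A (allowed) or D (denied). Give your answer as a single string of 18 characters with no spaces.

Tracking allowed requests in the window:
  req#1 t=0s: ALLOW
  req#2 t=1s: ALLOW
  req#3 t=2s: ALLOW
  req#4 t=3s: ALLOW
  req#5 t=4s: DENY
  req#6 t=5s: DENY
  req#7 t=6s: DENY
  req#8 t=7s: DENY
  req#9 t=8s: DENY
  req#10 t=9s: DENY
  req#11 t=10s: DENY
  req#12 t=11s: DENY
  req#13 t=12s: ALLOW
  req#14 t=13s: ALLOW
  req#15 t=14s: ALLOW
  req#16 t=15s: ALLOW
  req#17 t=16s: DENY
  req#18 t=17s: DENY

Answer: AAAADDDDDDDDAAAADD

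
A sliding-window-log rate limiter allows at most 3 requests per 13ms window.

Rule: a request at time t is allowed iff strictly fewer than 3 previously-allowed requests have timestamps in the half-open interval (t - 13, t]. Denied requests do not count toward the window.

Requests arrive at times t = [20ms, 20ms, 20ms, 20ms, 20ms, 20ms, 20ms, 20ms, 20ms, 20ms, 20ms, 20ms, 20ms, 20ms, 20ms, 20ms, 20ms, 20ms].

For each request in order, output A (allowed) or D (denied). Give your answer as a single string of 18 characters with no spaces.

Answer: AAADDDDDDDDDDDDDDD

Derivation:
Tracking allowed requests in the window:
  req#1 t=20ms: ALLOW
  req#2 t=20ms: ALLOW
  req#3 t=20ms: ALLOW
  req#4 t=20ms: DENY
  req#5 t=20ms: DENY
  req#6 t=20ms: DENY
  req#7 t=20ms: DENY
  req#8 t=20ms: DENY
  req#9 t=20ms: DENY
  req#10 t=20ms: DENY
  req#11 t=20ms: DENY
  req#12 t=20ms: DENY
  req#13 t=20ms: DENY
  req#14 t=20ms: DENY
  req#15 t=20ms: DENY
  req#16 t=20ms: DENY
  req#17 t=20ms: DENY
  req#18 t=20ms: DENY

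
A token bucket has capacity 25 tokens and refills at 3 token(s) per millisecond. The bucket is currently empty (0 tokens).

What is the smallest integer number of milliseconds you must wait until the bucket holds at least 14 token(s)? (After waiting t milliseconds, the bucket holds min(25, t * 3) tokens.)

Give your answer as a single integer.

Need t * 3 >= 14, so t >= 14/3.
Smallest integer t = ceil(14/3) = 5.

Answer: 5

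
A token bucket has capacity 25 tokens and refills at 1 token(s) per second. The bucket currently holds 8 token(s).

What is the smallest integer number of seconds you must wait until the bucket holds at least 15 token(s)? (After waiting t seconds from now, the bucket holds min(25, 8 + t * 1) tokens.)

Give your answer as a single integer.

Answer: 7

Derivation:
Need 8 + t * 1 >= 15, so t >= 7/1.
Smallest integer t = ceil(7/1) = 7.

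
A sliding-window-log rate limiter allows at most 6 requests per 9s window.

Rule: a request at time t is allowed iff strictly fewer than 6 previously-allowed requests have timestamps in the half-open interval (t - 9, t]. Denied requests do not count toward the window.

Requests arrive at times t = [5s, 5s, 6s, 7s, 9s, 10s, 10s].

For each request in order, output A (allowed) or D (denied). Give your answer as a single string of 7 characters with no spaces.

Answer: AAAAAAD

Derivation:
Tracking allowed requests in the window:
  req#1 t=5s: ALLOW
  req#2 t=5s: ALLOW
  req#3 t=6s: ALLOW
  req#4 t=7s: ALLOW
  req#5 t=9s: ALLOW
  req#6 t=10s: ALLOW
  req#7 t=10s: DENY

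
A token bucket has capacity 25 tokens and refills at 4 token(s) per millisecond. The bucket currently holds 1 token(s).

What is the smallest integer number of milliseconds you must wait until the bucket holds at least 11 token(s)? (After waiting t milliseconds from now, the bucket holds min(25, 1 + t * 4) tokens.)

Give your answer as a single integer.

Need 1 + t * 4 >= 11, so t >= 10/4.
Smallest integer t = ceil(10/4) = 3.

Answer: 3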